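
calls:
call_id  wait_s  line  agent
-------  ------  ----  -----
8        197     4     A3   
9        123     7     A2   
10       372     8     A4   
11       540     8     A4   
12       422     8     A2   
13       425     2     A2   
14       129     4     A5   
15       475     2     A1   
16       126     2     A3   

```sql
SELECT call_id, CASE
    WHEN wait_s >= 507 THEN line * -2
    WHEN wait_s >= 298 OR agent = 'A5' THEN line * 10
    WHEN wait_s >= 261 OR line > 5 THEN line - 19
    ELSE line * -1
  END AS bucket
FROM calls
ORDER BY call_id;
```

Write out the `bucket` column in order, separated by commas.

-4, -12, 80, -16, 80, 20, 40, 20, -2

call_id=8: ELSE → -4
call_id=9: wait_s >= 261 OR line > 5 → -12
call_id=10: wait_s >= 298 OR agent = 'A5' → 80
call_id=11: wait_s >= 507 → -16
call_id=12: wait_s >= 298 OR agent = 'A5' → 80
call_id=13: wait_s >= 298 OR agent = 'A5' → 20
call_id=14: wait_s >= 298 OR agent = 'A5' → 40
call_id=15: wait_s >= 298 OR agent = 'A5' → 20
call_id=16: ELSE → -2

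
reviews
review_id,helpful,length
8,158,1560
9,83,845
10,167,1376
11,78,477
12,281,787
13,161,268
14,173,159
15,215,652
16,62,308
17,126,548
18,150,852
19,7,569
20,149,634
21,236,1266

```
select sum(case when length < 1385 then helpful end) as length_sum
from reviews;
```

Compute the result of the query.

review_id=8: ✗
review_id=9: ✓ → 83
review_id=10: ✓ → 167
review_id=11: ✓ → 78
review_id=12: ✓ → 281
review_id=13: ✓ → 161
review_id=14: ✓ → 173
review_id=15: ✓ → 215
review_id=16: ✓ → 62
review_id=17: ✓ → 126
review_id=18: ✓ → 150
review_id=19: ✓ → 7
review_id=20: ✓ → 149
review_id=21: ✓ → 236
length_sum = 83 + 167 + 78 + 281 + 161 + 173 + 215 + 62 + 126 + 150 + 7 + 149 + 236 = 1888

1888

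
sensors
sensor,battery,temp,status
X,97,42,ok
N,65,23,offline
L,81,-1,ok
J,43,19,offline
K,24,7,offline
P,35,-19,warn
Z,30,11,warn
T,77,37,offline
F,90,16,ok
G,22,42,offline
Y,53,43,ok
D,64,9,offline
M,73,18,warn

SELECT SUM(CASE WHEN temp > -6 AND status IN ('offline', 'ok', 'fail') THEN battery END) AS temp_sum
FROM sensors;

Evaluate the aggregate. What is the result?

616

sensor=X: ✓ → 97
sensor=N: ✓ → 65
sensor=L: ✓ → 81
sensor=J: ✓ → 43
sensor=K: ✓ → 24
sensor=P: ✗
sensor=Z: ✗
sensor=T: ✓ → 77
sensor=F: ✓ → 90
sensor=G: ✓ → 22
sensor=Y: ✓ → 53
sensor=D: ✓ → 64
sensor=M: ✗
temp_sum = 97 + 65 + 81 + 43 + 24 + 77 + 90 + 22 + 53 + 64 = 616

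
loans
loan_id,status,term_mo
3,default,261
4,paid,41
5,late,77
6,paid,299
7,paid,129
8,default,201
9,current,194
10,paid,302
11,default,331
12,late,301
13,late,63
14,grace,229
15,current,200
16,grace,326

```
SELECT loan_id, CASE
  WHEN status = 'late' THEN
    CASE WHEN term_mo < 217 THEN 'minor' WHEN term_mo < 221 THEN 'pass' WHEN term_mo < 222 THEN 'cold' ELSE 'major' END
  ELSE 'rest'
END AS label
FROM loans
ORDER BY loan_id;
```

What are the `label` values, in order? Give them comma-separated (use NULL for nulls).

loan_id=3: status='default' → outer ELSE → rest
loan_id=4: status='paid' → outer ELSE → rest
loan_id=5: status='late' → inner[term_mo < 217] → minor
loan_id=6: status='paid' → outer ELSE → rest
loan_id=7: status='paid' → outer ELSE → rest
loan_id=8: status='default' → outer ELSE → rest
loan_id=9: status='current' → outer ELSE → rest
loan_id=10: status='paid' → outer ELSE → rest
loan_id=11: status='default' → outer ELSE → rest
loan_id=12: status='late' → inner[ELSE] → major
loan_id=13: status='late' → inner[term_mo < 217] → minor
loan_id=14: status='grace' → outer ELSE → rest
loan_id=15: status='current' → outer ELSE → rest
loan_id=16: status='grace' → outer ELSE → rest

rest, rest, minor, rest, rest, rest, rest, rest, rest, major, minor, rest, rest, rest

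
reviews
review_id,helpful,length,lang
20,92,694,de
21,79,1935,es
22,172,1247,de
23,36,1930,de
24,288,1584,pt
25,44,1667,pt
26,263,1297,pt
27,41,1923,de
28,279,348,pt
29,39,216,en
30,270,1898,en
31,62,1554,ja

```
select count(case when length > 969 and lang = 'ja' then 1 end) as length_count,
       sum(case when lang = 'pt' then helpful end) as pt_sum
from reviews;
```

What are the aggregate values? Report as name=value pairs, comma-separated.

length_count=1, pt_sum=874

[length_count: length > 969 and lang = 'ja']
review_id=20: ✗
review_id=21: ✗
review_id=22: ✗
review_id=23: ✗
review_id=24: ✗
review_id=25: ✗
review_id=26: ✗
review_id=27: ✗
review_id=28: ✗
review_id=29: ✗
review_id=30: ✗
review_id=31: ✓ → 1
length_count = COUNT(1) = 1
—
[pt_sum: lang = 'pt']
review_id=20: ✗
review_id=21: ✗
review_id=22: ✗
review_id=23: ✗
review_id=24: ✓ → 288
review_id=25: ✓ → 44
review_id=26: ✓ → 263
review_id=27: ✗
review_id=28: ✓ → 279
review_id=29: ✗
review_id=30: ✗
review_id=31: ✗
pt_sum = 288 + 44 + 263 + 279 = 874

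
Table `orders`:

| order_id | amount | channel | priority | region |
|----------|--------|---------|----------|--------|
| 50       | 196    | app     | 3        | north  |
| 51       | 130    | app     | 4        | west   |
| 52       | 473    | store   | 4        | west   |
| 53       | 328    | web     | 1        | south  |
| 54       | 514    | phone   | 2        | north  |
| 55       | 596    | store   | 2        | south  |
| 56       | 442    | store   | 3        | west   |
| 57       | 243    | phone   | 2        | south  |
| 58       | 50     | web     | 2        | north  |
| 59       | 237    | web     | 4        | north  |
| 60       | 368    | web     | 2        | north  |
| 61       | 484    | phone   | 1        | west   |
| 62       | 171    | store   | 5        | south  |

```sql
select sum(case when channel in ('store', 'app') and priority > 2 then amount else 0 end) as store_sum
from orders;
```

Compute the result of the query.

1412

order_id=50: ✓ → 196
order_id=51: ✓ → 130
order_id=52: ✓ → 473
order_id=53: ✗
order_id=54: ✗
order_id=55: ✗
order_id=56: ✓ → 442
order_id=57: ✗
order_id=58: ✗
order_id=59: ✗
order_id=60: ✗
order_id=61: ✗
order_id=62: ✓ → 171
store_sum = 196 + 130 + 473 + 442 + 171 = 1412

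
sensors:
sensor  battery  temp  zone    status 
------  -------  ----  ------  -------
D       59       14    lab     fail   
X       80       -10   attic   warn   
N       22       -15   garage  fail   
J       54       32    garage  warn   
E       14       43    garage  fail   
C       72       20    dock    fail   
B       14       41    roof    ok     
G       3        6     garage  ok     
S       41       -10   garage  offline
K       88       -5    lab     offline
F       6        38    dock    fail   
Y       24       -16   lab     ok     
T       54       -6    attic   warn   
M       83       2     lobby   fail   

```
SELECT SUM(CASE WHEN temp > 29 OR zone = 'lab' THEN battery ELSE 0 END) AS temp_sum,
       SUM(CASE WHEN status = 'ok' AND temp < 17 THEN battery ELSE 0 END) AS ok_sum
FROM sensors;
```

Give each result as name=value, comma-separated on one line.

temp_sum=259, ok_sum=27

[temp_sum: temp > 29 OR zone = 'lab']
sensor=D: ✓ → 59
sensor=X: ✗
sensor=N: ✗
sensor=J: ✓ → 54
sensor=E: ✓ → 14
sensor=C: ✗
sensor=B: ✓ → 14
sensor=G: ✗
sensor=S: ✗
sensor=K: ✓ → 88
sensor=F: ✓ → 6
sensor=Y: ✓ → 24
sensor=T: ✗
sensor=M: ✗
temp_sum = 59 + 54 + 14 + 14 + 88 + 6 + 24 = 259
—
[ok_sum: status = 'ok' AND temp < 17]
sensor=D: ✗
sensor=X: ✗
sensor=N: ✗
sensor=J: ✗
sensor=E: ✗
sensor=C: ✗
sensor=B: ✗
sensor=G: ✓ → 3
sensor=S: ✗
sensor=K: ✗
sensor=F: ✗
sensor=Y: ✓ → 24
sensor=T: ✗
sensor=M: ✗
ok_sum = 3 + 24 = 27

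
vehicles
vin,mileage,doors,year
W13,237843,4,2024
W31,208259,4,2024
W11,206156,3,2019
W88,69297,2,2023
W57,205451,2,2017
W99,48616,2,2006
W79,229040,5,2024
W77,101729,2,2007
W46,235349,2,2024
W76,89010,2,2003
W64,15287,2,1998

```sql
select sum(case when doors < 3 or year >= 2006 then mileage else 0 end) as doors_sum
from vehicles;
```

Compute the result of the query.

vin=W13: ✓ → 237843
vin=W31: ✓ → 208259
vin=W11: ✓ → 206156
vin=W88: ✓ → 69297
vin=W57: ✓ → 205451
vin=W99: ✓ → 48616
vin=W79: ✓ → 229040
vin=W77: ✓ → 101729
vin=W46: ✓ → 235349
vin=W76: ✓ → 89010
vin=W64: ✓ → 15287
doors_sum = 237843 + 208259 + 206156 + 69297 + 205451 + 48616 + 229040 + 101729 + 235349 + 89010 + 15287 = 1646037

1646037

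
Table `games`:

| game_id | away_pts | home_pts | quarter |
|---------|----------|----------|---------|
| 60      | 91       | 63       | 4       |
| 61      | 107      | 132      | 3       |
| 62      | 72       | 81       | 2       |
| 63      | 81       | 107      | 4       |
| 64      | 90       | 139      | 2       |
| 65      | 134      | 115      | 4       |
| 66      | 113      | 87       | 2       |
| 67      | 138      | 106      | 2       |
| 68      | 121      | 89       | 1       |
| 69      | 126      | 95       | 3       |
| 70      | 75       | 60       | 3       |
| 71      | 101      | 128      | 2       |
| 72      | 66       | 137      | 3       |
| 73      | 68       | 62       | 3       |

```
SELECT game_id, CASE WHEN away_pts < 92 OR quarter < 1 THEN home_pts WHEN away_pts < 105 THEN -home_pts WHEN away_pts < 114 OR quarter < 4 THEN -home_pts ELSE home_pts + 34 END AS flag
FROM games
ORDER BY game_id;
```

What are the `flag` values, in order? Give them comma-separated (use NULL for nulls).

game_id=60: away_pts < 92 OR quarter < 1 → 63
game_id=61: away_pts < 114 OR quarter < 4 → -132
game_id=62: away_pts < 92 OR quarter < 1 → 81
game_id=63: away_pts < 92 OR quarter < 1 → 107
game_id=64: away_pts < 92 OR quarter < 1 → 139
game_id=65: ELSE → 149
game_id=66: away_pts < 114 OR quarter < 4 → -87
game_id=67: away_pts < 114 OR quarter < 4 → -106
game_id=68: away_pts < 114 OR quarter < 4 → -89
game_id=69: away_pts < 114 OR quarter < 4 → -95
game_id=70: away_pts < 92 OR quarter < 1 → 60
game_id=71: away_pts < 105 → -128
game_id=72: away_pts < 92 OR quarter < 1 → 137
game_id=73: away_pts < 92 OR quarter < 1 → 62

63, -132, 81, 107, 139, 149, -87, -106, -89, -95, 60, -128, 137, 62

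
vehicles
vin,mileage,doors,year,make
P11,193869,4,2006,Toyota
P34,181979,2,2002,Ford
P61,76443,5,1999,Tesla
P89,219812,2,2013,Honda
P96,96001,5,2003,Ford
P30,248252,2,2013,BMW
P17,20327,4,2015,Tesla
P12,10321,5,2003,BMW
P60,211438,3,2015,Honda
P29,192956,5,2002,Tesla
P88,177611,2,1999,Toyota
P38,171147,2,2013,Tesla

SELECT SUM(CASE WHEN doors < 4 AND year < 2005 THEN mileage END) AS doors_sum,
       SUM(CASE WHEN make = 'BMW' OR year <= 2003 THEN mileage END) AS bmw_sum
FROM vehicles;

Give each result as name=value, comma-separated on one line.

[doors_sum: doors < 4 AND year < 2005]
vin=P11: ✗
vin=P34: ✓ → 181979
vin=P61: ✗
vin=P89: ✗
vin=P96: ✗
vin=P30: ✗
vin=P17: ✗
vin=P12: ✗
vin=P60: ✗
vin=P29: ✗
vin=P88: ✓ → 177611
vin=P38: ✗
doors_sum = 181979 + 177611 = 359590
—
[bmw_sum: make = 'BMW' OR year <= 2003]
vin=P11: ✗
vin=P34: ✓ → 181979
vin=P61: ✓ → 76443
vin=P89: ✗
vin=P96: ✓ → 96001
vin=P30: ✓ → 248252
vin=P17: ✗
vin=P12: ✓ → 10321
vin=P60: ✗
vin=P29: ✓ → 192956
vin=P88: ✓ → 177611
vin=P38: ✗
bmw_sum = 181979 + 76443 + 96001 + 248252 + 10321 + 192956 + 177611 = 983563

doors_sum=359590, bmw_sum=983563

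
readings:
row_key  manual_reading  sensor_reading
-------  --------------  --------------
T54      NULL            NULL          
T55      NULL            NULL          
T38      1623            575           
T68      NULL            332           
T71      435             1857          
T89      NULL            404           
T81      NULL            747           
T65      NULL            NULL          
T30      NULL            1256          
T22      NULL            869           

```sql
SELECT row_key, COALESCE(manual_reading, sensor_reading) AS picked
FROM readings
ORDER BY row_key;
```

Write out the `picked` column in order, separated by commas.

row_key=T22: manual_reading=NULL, sensor_reading=869 → 869
row_key=T30: manual_reading=NULL, sensor_reading=1256 → 1256
row_key=T38: manual_reading=1623 → 1623
row_key=T54: manual_reading=NULL, sensor_reading=NULL (all NULL) → NULL
row_key=T55: manual_reading=NULL, sensor_reading=NULL (all NULL) → NULL
row_key=T65: manual_reading=NULL, sensor_reading=NULL (all NULL) → NULL
row_key=T68: manual_reading=NULL, sensor_reading=332 → 332
row_key=T71: manual_reading=435 → 435
row_key=T81: manual_reading=NULL, sensor_reading=747 → 747
row_key=T89: manual_reading=NULL, sensor_reading=404 → 404

869, 1256, 1623, NULL, NULL, NULL, 332, 435, 747, 404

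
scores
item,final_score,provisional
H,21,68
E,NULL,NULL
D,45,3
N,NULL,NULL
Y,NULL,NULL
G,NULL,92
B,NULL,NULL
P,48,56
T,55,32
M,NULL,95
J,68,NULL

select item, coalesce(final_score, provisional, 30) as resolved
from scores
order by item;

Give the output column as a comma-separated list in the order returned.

30, 45, 30, 92, 21, 68, 95, 30, 48, 55, 30

item=B: final_score=NULL, provisional=NULL, → literal 30 → 30
item=D: final_score=45 → 45
item=E: final_score=NULL, provisional=NULL, → literal 30 → 30
item=G: final_score=NULL, provisional=92 → 92
item=H: final_score=21 → 21
item=J: final_score=68 → 68
item=M: final_score=NULL, provisional=95 → 95
item=N: final_score=NULL, provisional=NULL, → literal 30 → 30
item=P: final_score=48 → 48
item=T: final_score=55 → 55
item=Y: final_score=NULL, provisional=NULL, → literal 30 → 30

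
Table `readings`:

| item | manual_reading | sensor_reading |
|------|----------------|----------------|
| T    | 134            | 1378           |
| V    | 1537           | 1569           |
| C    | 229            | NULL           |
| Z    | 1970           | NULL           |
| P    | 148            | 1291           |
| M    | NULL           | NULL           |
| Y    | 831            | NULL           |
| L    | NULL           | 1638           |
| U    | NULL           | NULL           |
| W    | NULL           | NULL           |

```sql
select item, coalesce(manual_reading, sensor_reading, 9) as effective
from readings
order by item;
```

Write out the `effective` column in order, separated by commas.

229, 1638, 9, 148, 134, 9, 1537, 9, 831, 1970

item=C: manual_reading=229 → 229
item=L: manual_reading=NULL, sensor_reading=1638 → 1638
item=M: manual_reading=NULL, sensor_reading=NULL, → literal 9 → 9
item=P: manual_reading=148 → 148
item=T: manual_reading=134 → 134
item=U: manual_reading=NULL, sensor_reading=NULL, → literal 9 → 9
item=V: manual_reading=1537 → 1537
item=W: manual_reading=NULL, sensor_reading=NULL, → literal 9 → 9
item=Y: manual_reading=831 → 831
item=Z: manual_reading=1970 → 1970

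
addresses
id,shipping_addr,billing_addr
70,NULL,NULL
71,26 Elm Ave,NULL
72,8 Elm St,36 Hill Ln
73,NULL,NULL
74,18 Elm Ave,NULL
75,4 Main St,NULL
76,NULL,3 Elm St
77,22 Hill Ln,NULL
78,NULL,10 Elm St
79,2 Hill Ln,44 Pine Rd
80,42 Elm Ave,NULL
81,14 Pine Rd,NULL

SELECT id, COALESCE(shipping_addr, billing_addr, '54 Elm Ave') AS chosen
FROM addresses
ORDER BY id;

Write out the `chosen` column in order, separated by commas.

54 Elm Ave, 26 Elm Ave, 8 Elm St, 54 Elm Ave, 18 Elm Ave, 4 Main St, 3 Elm St, 22 Hill Ln, 10 Elm St, 2 Hill Ln, 42 Elm Ave, 14 Pine Rd

id=70: shipping_addr=NULL, billing_addr=NULL, → literal 54 Elm Ave → 54 Elm Ave
id=71: shipping_addr=26 Elm Ave → 26 Elm Ave
id=72: shipping_addr=8 Elm St → 8 Elm St
id=73: shipping_addr=NULL, billing_addr=NULL, → literal 54 Elm Ave → 54 Elm Ave
id=74: shipping_addr=18 Elm Ave → 18 Elm Ave
id=75: shipping_addr=4 Main St → 4 Main St
id=76: shipping_addr=NULL, billing_addr=3 Elm St → 3 Elm St
id=77: shipping_addr=22 Hill Ln → 22 Hill Ln
id=78: shipping_addr=NULL, billing_addr=10 Elm St → 10 Elm St
id=79: shipping_addr=2 Hill Ln → 2 Hill Ln
id=80: shipping_addr=42 Elm Ave → 42 Elm Ave
id=81: shipping_addr=14 Pine Rd → 14 Pine Rd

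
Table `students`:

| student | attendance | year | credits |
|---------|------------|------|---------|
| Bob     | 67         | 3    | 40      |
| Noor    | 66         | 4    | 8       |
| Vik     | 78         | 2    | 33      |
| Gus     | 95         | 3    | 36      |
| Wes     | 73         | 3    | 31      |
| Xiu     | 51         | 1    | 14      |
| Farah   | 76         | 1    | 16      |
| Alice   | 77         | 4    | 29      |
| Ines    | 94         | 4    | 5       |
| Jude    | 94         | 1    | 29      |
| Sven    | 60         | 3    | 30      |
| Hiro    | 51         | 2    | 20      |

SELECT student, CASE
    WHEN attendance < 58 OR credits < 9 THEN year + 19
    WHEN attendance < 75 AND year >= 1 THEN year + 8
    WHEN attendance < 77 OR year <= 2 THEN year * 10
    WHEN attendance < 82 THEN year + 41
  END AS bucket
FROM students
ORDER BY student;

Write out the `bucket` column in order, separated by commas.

45, 11, 10, NULL, 21, 23, 10, 23, 11, 20, 11, 20

student=Alice: attendance < 82 → 45
student=Bob: attendance < 75 AND year >= 1 → 11
student=Farah: attendance < 77 OR year <= 2 → 10
student=Gus: (no match → NULL) → NULL
student=Hiro: attendance < 58 OR credits < 9 → 21
student=Ines: attendance < 58 OR credits < 9 → 23
student=Jude: attendance < 77 OR year <= 2 → 10
student=Noor: attendance < 58 OR credits < 9 → 23
student=Sven: attendance < 75 AND year >= 1 → 11
student=Vik: attendance < 77 OR year <= 2 → 20
student=Wes: attendance < 75 AND year >= 1 → 11
student=Xiu: attendance < 58 OR credits < 9 → 20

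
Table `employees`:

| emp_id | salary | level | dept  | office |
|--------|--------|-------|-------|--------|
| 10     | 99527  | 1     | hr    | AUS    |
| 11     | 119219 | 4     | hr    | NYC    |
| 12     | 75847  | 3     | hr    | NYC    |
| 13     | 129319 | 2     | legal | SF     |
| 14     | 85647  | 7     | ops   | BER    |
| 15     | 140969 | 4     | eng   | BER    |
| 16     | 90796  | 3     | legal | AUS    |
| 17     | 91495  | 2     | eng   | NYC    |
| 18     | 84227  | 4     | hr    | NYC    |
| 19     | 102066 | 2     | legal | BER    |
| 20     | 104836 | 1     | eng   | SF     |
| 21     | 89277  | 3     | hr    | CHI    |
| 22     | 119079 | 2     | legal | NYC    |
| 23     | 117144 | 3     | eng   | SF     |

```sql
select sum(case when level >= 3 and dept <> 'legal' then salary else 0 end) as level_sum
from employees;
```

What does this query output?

emp_id=10: ✗
emp_id=11: ✓ → 119219
emp_id=12: ✓ → 75847
emp_id=13: ✗
emp_id=14: ✓ → 85647
emp_id=15: ✓ → 140969
emp_id=16: ✗
emp_id=17: ✗
emp_id=18: ✓ → 84227
emp_id=19: ✗
emp_id=20: ✗
emp_id=21: ✓ → 89277
emp_id=22: ✗
emp_id=23: ✓ → 117144
level_sum = 119219 + 75847 + 85647 + 140969 + 84227 + 89277 + 117144 = 712330

712330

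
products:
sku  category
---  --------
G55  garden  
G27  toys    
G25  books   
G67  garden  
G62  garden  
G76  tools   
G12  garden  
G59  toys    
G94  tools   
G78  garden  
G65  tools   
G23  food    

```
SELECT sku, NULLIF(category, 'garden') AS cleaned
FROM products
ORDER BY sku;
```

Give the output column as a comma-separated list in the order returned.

sku=G12: category=garden vs garden: equal → NULL
sku=G23: category=food vs garden: differ → food
sku=G25: category=books vs garden: differ → books
sku=G27: category=toys vs garden: differ → toys
sku=G55: category=garden vs garden: equal → NULL
sku=G59: category=toys vs garden: differ → toys
sku=G62: category=garden vs garden: equal → NULL
sku=G65: category=tools vs garden: differ → tools
sku=G67: category=garden vs garden: equal → NULL
sku=G76: category=tools vs garden: differ → tools
sku=G78: category=garden vs garden: equal → NULL
sku=G94: category=tools vs garden: differ → tools

NULL, food, books, toys, NULL, toys, NULL, tools, NULL, tools, NULL, tools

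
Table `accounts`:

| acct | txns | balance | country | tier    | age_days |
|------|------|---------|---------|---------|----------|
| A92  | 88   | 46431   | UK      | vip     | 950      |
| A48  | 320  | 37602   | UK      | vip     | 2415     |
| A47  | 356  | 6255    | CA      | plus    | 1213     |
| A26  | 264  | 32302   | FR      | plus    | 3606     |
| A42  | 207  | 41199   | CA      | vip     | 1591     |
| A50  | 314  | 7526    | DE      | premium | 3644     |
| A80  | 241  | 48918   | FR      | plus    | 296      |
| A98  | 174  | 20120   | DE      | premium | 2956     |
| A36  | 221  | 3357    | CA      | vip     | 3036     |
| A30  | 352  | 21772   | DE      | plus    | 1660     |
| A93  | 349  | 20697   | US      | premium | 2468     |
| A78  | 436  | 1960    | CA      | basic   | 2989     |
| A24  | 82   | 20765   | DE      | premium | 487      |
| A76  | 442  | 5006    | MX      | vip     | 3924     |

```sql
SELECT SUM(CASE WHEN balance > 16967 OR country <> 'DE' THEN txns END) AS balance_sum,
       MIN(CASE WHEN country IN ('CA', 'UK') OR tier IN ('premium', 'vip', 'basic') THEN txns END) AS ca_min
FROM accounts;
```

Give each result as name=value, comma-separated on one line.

balance_sum=3532, ca_min=82

[balance_sum: balance > 16967 OR country <> 'DE']
acct=A92: ✓ → 88
acct=A48: ✓ → 320
acct=A47: ✓ → 356
acct=A26: ✓ → 264
acct=A42: ✓ → 207
acct=A50: ✗
acct=A80: ✓ → 241
acct=A98: ✓ → 174
acct=A36: ✓ → 221
acct=A30: ✓ → 352
acct=A93: ✓ → 349
acct=A78: ✓ → 436
acct=A24: ✓ → 82
acct=A76: ✓ → 442
balance_sum = 88 + 320 + 356 + 264 + 207 + 241 + 174 + 221 + 352 + 349 + 436 + 82 + 442 = 3532
—
[ca_min: country IN ('CA', 'UK') OR tier IN ('premium', 'vip', 'basic')]
acct=A92: ✓ → 88
acct=A48: ✓ → 320
acct=A47: ✓ → 356
acct=A26: ✗
acct=A42: ✓ → 207
acct=A50: ✓ → 314
acct=A80: ✗
acct=A98: ✓ → 174
acct=A36: ✓ → 221
acct=A30: ✗
acct=A93: ✓ → 349
acct=A78: ✓ → 436
acct=A24: ✓ → 82
acct=A76: ✓ → 442
ca_min = MIN(88, 320, 356, 207, 314, 174, 221, 349, 436, 82, 442) = 82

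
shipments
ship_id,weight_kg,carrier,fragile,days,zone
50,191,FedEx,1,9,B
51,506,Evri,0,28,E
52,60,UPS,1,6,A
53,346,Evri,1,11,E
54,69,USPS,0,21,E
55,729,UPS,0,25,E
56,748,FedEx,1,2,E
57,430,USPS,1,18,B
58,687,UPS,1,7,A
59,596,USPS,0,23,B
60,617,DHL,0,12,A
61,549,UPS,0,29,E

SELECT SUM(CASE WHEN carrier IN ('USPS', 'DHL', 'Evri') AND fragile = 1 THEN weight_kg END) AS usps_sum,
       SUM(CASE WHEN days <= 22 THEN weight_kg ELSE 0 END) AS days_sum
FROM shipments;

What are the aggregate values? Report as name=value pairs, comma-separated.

[usps_sum: carrier IN ('USPS', 'DHL', 'Evri') AND fragile = 1]
ship_id=50: ✗
ship_id=51: ✗
ship_id=52: ✗
ship_id=53: ✓ → 346
ship_id=54: ✗
ship_id=55: ✗
ship_id=56: ✗
ship_id=57: ✓ → 430
ship_id=58: ✗
ship_id=59: ✗
ship_id=60: ✗
ship_id=61: ✗
usps_sum = 346 + 430 = 776
—
[days_sum: days <= 22]
ship_id=50: ✓ → 191
ship_id=51: ✗
ship_id=52: ✓ → 60
ship_id=53: ✓ → 346
ship_id=54: ✓ → 69
ship_id=55: ✗
ship_id=56: ✓ → 748
ship_id=57: ✓ → 430
ship_id=58: ✓ → 687
ship_id=59: ✗
ship_id=60: ✓ → 617
ship_id=61: ✗
days_sum = 191 + 60 + 346 + 69 + 748 + 430 + 687 + 617 = 3148

usps_sum=776, days_sum=3148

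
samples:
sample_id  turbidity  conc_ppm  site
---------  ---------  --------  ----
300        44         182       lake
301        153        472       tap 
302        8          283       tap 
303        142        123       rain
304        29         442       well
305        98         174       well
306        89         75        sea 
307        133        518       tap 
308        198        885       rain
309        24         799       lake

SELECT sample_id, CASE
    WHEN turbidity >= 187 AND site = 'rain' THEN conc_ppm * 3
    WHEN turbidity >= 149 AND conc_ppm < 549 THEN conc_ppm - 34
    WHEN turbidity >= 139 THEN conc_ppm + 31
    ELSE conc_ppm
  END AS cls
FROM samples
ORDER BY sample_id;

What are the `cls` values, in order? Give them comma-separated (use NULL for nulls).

sample_id=300: ELSE → 182
sample_id=301: turbidity >= 149 AND conc_ppm < 549 → 438
sample_id=302: ELSE → 283
sample_id=303: turbidity >= 139 → 154
sample_id=304: ELSE → 442
sample_id=305: ELSE → 174
sample_id=306: ELSE → 75
sample_id=307: ELSE → 518
sample_id=308: turbidity >= 187 AND site = 'rain' → 2655
sample_id=309: ELSE → 799

182, 438, 283, 154, 442, 174, 75, 518, 2655, 799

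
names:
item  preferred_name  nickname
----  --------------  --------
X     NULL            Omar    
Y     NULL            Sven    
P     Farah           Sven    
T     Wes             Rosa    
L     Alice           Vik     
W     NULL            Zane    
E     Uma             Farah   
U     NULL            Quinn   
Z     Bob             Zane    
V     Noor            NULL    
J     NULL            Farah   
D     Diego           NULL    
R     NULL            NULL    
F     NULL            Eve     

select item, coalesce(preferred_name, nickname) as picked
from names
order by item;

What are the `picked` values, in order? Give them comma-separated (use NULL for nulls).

Diego, Uma, Eve, Farah, Alice, Farah, NULL, Wes, Quinn, Noor, Zane, Omar, Sven, Bob

item=D: preferred_name=Diego → Diego
item=E: preferred_name=Uma → Uma
item=F: preferred_name=NULL, nickname=Eve → Eve
item=J: preferred_name=NULL, nickname=Farah → Farah
item=L: preferred_name=Alice → Alice
item=P: preferred_name=Farah → Farah
item=R: preferred_name=NULL, nickname=NULL (all NULL) → NULL
item=T: preferred_name=Wes → Wes
item=U: preferred_name=NULL, nickname=Quinn → Quinn
item=V: preferred_name=Noor → Noor
item=W: preferred_name=NULL, nickname=Zane → Zane
item=X: preferred_name=NULL, nickname=Omar → Omar
item=Y: preferred_name=NULL, nickname=Sven → Sven
item=Z: preferred_name=Bob → Bob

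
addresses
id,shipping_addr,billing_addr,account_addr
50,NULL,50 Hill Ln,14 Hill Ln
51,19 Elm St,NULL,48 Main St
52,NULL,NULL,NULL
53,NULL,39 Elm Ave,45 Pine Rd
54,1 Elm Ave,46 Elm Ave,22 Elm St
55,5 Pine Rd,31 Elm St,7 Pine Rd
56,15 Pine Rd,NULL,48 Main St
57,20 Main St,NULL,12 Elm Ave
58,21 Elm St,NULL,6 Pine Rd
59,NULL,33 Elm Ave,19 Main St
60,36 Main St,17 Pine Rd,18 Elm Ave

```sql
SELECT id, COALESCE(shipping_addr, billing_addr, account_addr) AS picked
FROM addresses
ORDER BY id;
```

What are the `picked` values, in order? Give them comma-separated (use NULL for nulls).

50 Hill Ln, 19 Elm St, NULL, 39 Elm Ave, 1 Elm Ave, 5 Pine Rd, 15 Pine Rd, 20 Main St, 21 Elm St, 33 Elm Ave, 36 Main St

id=50: shipping_addr=NULL, billing_addr=50 Hill Ln → 50 Hill Ln
id=51: shipping_addr=19 Elm St → 19 Elm St
id=52: shipping_addr=NULL, billing_addr=NULL, account_addr=NULL (all NULL) → NULL
id=53: shipping_addr=NULL, billing_addr=39 Elm Ave → 39 Elm Ave
id=54: shipping_addr=1 Elm Ave → 1 Elm Ave
id=55: shipping_addr=5 Pine Rd → 5 Pine Rd
id=56: shipping_addr=15 Pine Rd → 15 Pine Rd
id=57: shipping_addr=20 Main St → 20 Main St
id=58: shipping_addr=21 Elm St → 21 Elm St
id=59: shipping_addr=NULL, billing_addr=33 Elm Ave → 33 Elm Ave
id=60: shipping_addr=36 Main St → 36 Main St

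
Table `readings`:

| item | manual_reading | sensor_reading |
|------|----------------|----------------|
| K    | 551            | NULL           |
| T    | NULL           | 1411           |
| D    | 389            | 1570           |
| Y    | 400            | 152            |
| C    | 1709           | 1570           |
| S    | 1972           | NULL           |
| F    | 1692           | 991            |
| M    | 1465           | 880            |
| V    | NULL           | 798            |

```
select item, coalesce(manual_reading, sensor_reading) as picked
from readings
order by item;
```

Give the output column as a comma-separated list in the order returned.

1709, 389, 1692, 551, 1465, 1972, 1411, 798, 400

item=C: manual_reading=1709 → 1709
item=D: manual_reading=389 → 389
item=F: manual_reading=1692 → 1692
item=K: manual_reading=551 → 551
item=M: manual_reading=1465 → 1465
item=S: manual_reading=1972 → 1972
item=T: manual_reading=NULL, sensor_reading=1411 → 1411
item=V: manual_reading=NULL, sensor_reading=798 → 798
item=Y: manual_reading=400 → 400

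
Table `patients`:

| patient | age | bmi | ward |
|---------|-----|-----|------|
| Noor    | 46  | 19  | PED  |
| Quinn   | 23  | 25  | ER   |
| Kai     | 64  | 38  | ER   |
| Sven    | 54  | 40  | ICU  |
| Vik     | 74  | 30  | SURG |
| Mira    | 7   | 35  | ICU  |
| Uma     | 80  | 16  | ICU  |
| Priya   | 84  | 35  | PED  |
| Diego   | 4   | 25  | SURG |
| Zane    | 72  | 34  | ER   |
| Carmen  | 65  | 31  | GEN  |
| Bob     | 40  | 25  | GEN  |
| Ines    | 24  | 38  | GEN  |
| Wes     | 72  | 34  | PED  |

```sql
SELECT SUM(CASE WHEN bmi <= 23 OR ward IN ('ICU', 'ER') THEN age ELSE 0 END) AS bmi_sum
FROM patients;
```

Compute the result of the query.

patient=Noor: ✓ → 46
patient=Quinn: ✓ → 23
patient=Kai: ✓ → 64
patient=Sven: ✓ → 54
patient=Vik: ✗
patient=Mira: ✓ → 7
patient=Uma: ✓ → 80
patient=Priya: ✗
patient=Diego: ✗
patient=Zane: ✓ → 72
patient=Carmen: ✗
patient=Bob: ✗
patient=Ines: ✗
patient=Wes: ✗
bmi_sum = 46 + 23 + 64 + 54 + 7 + 80 + 72 = 346

346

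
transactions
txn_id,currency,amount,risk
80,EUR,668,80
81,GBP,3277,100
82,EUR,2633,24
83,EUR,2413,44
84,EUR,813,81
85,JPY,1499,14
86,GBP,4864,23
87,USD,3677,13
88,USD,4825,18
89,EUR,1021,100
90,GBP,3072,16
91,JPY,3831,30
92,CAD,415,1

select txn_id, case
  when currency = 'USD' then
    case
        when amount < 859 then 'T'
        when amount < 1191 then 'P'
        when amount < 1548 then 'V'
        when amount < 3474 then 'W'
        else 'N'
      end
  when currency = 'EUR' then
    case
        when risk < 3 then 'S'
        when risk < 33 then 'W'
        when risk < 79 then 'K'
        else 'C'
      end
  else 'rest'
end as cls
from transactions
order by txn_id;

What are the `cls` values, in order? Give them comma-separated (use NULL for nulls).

txn_id=80: currency='EUR' → inner[ELSE] → C
txn_id=81: currency='GBP' → outer ELSE → rest
txn_id=82: currency='EUR' → inner[risk < 33] → W
txn_id=83: currency='EUR' → inner[risk < 79] → K
txn_id=84: currency='EUR' → inner[ELSE] → C
txn_id=85: currency='JPY' → outer ELSE → rest
txn_id=86: currency='GBP' → outer ELSE → rest
txn_id=87: currency='USD' → inner[ELSE] → N
txn_id=88: currency='USD' → inner[ELSE] → N
txn_id=89: currency='EUR' → inner[ELSE] → C
txn_id=90: currency='GBP' → outer ELSE → rest
txn_id=91: currency='JPY' → outer ELSE → rest
txn_id=92: currency='CAD' → outer ELSE → rest

C, rest, W, K, C, rest, rest, N, N, C, rest, rest, rest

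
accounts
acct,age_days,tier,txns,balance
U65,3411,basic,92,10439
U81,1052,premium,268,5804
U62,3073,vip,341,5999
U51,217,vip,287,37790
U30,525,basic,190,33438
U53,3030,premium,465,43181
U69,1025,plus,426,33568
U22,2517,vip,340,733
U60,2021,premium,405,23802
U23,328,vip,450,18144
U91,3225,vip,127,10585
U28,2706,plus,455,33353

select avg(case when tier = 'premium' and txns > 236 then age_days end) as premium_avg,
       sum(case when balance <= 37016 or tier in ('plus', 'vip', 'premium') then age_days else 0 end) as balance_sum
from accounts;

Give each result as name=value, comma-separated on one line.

[premium_avg: tier = 'premium' and txns > 236]
acct=U65: ✗
acct=U81: ✓ → 1052
acct=U62: ✗
acct=U51: ✗
acct=U30: ✗
acct=U53: ✓ → 3030
acct=U69: ✗
acct=U22: ✗
acct=U60: ✓ → 2021
acct=U23: ✗
acct=U91: ✗
acct=U28: ✗
premium_avg = (1052 + 3030 + 2021) / 3 = 2034.3333333333
—
[balance_sum: balance <= 37016 or tier in ('plus', 'vip', 'premium')]
acct=U65: ✓ → 3411
acct=U81: ✓ → 1052
acct=U62: ✓ → 3073
acct=U51: ✓ → 217
acct=U30: ✓ → 525
acct=U53: ✓ → 3030
acct=U69: ✓ → 1025
acct=U22: ✓ → 2517
acct=U60: ✓ → 2021
acct=U23: ✓ → 328
acct=U91: ✓ → 3225
acct=U28: ✓ → 2706
balance_sum = 3411 + 1052 + 3073 + 217 + 525 + 3030 + 1025 + 2517 + 2021 + 328 + 3225 + 2706 = 23130

premium_avg=2034.3333333333, balance_sum=23130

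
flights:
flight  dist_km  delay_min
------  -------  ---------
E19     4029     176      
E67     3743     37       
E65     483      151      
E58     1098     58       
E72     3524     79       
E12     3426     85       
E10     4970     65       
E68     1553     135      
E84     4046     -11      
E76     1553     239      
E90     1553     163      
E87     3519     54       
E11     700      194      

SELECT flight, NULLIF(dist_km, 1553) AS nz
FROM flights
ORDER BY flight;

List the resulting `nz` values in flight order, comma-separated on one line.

4970, 700, 3426, 4029, 1098, 483, 3743, NULL, 3524, NULL, 4046, 3519, NULL

flight=E10: dist_km=4970 vs 1553: differ → 4970
flight=E11: dist_km=700 vs 1553: differ → 700
flight=E12: dist_km=3426 vs 1553: differ → 3426
flight=E19: dist_km=4029 vs 1553: differ → 4029
flight=E58: dist_km=1098 vs 1553: differ → 1098
flight=E65: dist_km=483 vs 1553: differ → 483
flight=E67: dist_km=3743 vs 1553: differ → 3743
flight=E68: dist_km=1553 vs 1553: equal → NULL
flight=E72: dist_km=3524 vs 1553: differ → 3524
flight=E76: dist_km=1553 vs 1553: equal → NULL
flight=E84: dist_km=4046 vs 1553: differ → 4046
flight=E87: dist_km=3519 vs 1553: differ → 3519
flight=E90: dist_km=1553 vs 1553: equal → NULL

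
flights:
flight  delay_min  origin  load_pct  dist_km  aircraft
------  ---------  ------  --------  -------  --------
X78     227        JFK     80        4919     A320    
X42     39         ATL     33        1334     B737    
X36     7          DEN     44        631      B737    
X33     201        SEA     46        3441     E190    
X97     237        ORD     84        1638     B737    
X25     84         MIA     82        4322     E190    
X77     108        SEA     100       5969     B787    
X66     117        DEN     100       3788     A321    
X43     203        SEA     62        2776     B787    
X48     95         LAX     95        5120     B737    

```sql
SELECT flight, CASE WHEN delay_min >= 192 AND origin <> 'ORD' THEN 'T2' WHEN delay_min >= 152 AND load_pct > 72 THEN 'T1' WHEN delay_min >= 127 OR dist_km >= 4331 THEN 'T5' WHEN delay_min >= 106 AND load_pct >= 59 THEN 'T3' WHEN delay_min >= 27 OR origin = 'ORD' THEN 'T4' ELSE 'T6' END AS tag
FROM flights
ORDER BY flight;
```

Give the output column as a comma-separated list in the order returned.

flight=X25: delay_min >= 27 OR origin = 'ORD' → T4
flight=X33: delay_min >= 192 AND origin <> 'ORD' → T2
flight=X36: ELSE → T6
flight=X42: delay_min >= 27 OR origin = 'ORD' → T4
flight=X43: delay_min >= 192 AND origin <> 'ORD' → T2
flight=X48: delay_min >= 127 OR dist_km >= 4331 → T5
flight=X66: delay_min >= 106 AND load_pct >= 59 → T3
flight=X77: delay_min >= 127 OR dist_km >= 4331 → T5
flight=X78: delay_min >= 192 AND origin <> 'ORD' → T2
flight=X97: delay_min >= 152 AND load_pct > 72 → T1

T4, T2, T6, T4, T2, T5, T3, T5, T2, T1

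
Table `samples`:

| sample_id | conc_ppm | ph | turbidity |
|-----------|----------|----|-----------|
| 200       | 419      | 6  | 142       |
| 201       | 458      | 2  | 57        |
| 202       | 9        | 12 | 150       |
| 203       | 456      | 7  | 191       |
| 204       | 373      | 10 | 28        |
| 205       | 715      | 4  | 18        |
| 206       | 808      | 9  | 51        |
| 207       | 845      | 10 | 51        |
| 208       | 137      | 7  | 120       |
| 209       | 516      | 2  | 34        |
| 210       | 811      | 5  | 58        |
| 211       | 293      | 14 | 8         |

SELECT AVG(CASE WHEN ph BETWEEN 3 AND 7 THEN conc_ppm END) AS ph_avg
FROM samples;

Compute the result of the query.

507.6

sample_id=200: ✓ → 419
sample_id=201: ✗
sample_id=202: ✗
sample_id=203: ✓ → 456
sample_id=204: ✗
sample_id=205: ✓ → 715
sample_id=206: ✗
sample_id=207: ✗
sample_id=208: ✓ → 137
sample_id=209: ✗
sample_id=210: ✓ → 811
sample_id=211: ✗
ph_avg = (419 + 456 + 715 + 137 + 811) / 5 = 507.6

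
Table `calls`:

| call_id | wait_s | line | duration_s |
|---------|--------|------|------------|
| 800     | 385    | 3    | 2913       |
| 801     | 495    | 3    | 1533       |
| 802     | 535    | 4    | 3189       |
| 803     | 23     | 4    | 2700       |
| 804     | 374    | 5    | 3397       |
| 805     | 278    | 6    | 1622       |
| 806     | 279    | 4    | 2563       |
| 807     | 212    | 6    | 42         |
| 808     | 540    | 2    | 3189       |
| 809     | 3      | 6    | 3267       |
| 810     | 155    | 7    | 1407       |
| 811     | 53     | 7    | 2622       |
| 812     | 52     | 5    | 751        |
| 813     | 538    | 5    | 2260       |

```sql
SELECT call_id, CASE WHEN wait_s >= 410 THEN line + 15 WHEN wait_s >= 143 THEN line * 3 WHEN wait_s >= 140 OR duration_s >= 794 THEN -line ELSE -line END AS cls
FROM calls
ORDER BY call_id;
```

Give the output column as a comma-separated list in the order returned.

call_id=800: wait_s >= 143 → 9
call_id=801: wait_s >= 410 → 18
call_id=802: wait_s >= 410 → 19
call_id=803: wait_s >= 140 OR duration_s >= 794 → -4
call_id=804: wait_s >= 143 → 15
call_id=805: wait_s >= 143 → 18
call_id=806: wait_s >= 143 → 12
call_id=807: wait_s >= 143 → 18
call_id=808: wait_s >= 410 → 17
call_id=809: wait_s >= 140 OR duration_s >= 794 → -6
call_id=810: wait_s >= 143 → 21
call_id=811: wait_s >= 140 OR duration_s >= 794 → -7
call_id=812: ELSE → -5
call_id=813: wait_s >= 410 → 20

9, 18, 19, -4, 15, 18, 12, 18, 17, -6, 21, -7, -5, 20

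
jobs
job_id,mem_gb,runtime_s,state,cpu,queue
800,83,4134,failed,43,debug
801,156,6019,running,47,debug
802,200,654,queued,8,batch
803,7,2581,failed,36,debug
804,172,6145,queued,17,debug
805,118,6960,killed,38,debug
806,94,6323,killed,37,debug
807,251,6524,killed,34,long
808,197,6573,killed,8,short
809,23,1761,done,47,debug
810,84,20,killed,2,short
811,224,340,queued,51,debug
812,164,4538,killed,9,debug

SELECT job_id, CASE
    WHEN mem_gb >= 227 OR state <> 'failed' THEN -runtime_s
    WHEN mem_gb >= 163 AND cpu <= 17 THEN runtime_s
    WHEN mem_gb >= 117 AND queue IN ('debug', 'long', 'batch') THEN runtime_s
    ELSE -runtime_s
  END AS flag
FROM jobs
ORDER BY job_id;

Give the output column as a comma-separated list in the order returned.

job_id=800: ELSE → -4134
job_id=801: mem_gb >= 227 OR state <> 'failed' → -6019
job_id=802: mem_gb >= 227 OR state <> 'failed' → -654
job_id=803: ELSE → -2581
job_id=804: mem_gb >= 227 OR state <> 'failed' → -6145
job_id=805: mem_gb >= 227 OR state <> 'failed' → -6960
job_id=806: mem_gb >= 227 OR state <> 'failed' → -6323
job_id=807: mem_gb >= 227 OR state <> 'failed' → -6524
job_id=808: mem_gb >= 227 OR state <> 'failed' → -6573
job_id=809: mem_gb >= 227 OR state <> 'failed' → -1761
job_id=810: mem_gb >= 227 OR state <> 'failed' → -20
job_id=811: mem_gb >= 227 OR state <> 'failed' → -340
job_id=812: mem_gb >= 227 OR state <> 'failed' → -4538

-4134, -6019, -654, -2581, -6145, -6960, -6323, -6524, -6573, -1761, -20, -340, -4538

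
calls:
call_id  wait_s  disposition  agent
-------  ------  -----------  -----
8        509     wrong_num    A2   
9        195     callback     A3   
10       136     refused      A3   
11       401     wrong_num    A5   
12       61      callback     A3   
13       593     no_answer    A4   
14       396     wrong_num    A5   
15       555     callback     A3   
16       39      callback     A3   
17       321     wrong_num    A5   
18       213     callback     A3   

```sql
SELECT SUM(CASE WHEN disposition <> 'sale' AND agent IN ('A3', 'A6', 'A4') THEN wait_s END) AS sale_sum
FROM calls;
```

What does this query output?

1792

call_id=8: ✗
call_id=9: ✓ → 195
call_id=10: ✓ → 136
call_id=11: ✗
call_id=12: ✓ → 61
call_id=13: ✓ → 593
call_id=14: ✗
call_id=15: ✓ → 555
call_id=16: ✓ → 39
call_id=17: ✗
call_id=18: ✓ → 213
sale_sum = 195 + 136 + 61 + 593 + 555 + 39 + 213 = 1792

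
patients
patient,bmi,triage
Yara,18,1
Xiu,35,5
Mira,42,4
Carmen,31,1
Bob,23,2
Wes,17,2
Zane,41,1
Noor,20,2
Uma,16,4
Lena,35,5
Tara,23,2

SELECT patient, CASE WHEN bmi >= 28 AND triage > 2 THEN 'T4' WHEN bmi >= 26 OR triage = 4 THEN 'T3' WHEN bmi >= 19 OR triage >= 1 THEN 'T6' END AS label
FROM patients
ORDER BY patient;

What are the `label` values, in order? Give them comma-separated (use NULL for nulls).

T6, T3, T4, T4, T6, T6, T3, T6, T4, T6, T3

patient=Bob: bmi >= 19 OR triage >= 1 → T6
patient=Carmen: bmi >= 26 OR triage = 4 → T3
patient=Lena: bmi >= 28 AND triage > 2 → T4
patient=Mira: bmi >= 28 AND triage > 2 → T4
patient=Noor: bmi >= 19 OR triage >= 1 → T6
patient=Tara: bmi >= 19 OR triage >= 1 → T6
patient=Uma: bmi >= 26 OR triage = 4 → T3
patient=Wes: bmi >= 19 OR triage >= 1 → T6
patient=Xiu: bmi >= 28 AND triage > 2 → T4
patient=Yara: bmi >= 19 OR triage >= 1 → T6
patient=Zane: bmi >= 26 OR triage = 4 → T3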